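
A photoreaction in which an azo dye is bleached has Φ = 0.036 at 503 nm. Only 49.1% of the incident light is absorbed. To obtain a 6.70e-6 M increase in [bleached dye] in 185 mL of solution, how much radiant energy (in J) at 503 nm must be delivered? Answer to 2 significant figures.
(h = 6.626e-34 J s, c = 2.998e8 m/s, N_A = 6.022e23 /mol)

17 J

Product: (6.70e-6 M)(0.185 L) = 1.240e-6 mol.
Photons that must be absorbed: 1.240e-6 / 0.036 = 3.444e-5 mol.
Incident photons needed: 3.444e-5 / 0.491 = 7.014e-5 mol.
Photon energy: hc/λ = 3.949e-19 J; per mole, 2.378e5 J mol⁻¹.
Energy required: 7.014e-5 × 2.378e5 = 17 J.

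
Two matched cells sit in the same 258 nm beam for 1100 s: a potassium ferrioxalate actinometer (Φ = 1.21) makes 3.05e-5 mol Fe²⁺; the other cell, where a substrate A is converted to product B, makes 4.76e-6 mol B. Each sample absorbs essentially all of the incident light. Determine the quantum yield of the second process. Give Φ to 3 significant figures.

Photons absorbed by the actinometer: 3.05e-5 / 1.21 = 2.521e-5 mol.
Φ(unknown) = 4.76e-6 / 2.521e-5 = 0.189.

Φ = 0.189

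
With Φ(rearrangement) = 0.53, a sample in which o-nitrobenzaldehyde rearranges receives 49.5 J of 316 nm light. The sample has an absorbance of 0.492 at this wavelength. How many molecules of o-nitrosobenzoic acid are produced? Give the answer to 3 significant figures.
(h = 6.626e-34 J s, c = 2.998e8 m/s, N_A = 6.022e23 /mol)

Photon energy at 316 nm: hc/λ = (6.626e-34)(2.998e8)/(316e-9) = 6.286e-19 J.
Photons incident: 49.5 / 6.286e-19 = 7.875e19, i.e. 7.875e19/6.022e23 = 1.308e-4 mol.
Fraction absorbed: 1 − 10^(−0.492) = 0.6779.
Photons absorbed: 0.6779 × 1.308e-4 = 8.867e-5 mol.
Product: Φ × n_abs = 0.53 × 8.867e-5 = 4.700e-5 mol.
As a count: 4.700e-5 × 6.022e23 = 2.83e19.

2.83e19 molecules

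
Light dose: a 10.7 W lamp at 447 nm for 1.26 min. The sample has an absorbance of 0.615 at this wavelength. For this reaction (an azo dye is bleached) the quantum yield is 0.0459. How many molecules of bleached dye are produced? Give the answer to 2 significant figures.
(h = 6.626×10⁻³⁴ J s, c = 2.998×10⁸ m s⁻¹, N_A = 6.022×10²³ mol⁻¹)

Photon energy at 447 nm: hc/λ = (6.626×10⁻³⁴)(2.998×10⁸)/(447×10⁻⁹) = 4.444×10⁻¹⁹ J.
Energy delivered: (10.7 W)(75.6 s) = 808.9 J.
Photons incident: 808.9 / 4.444×10⁻¹⁹ = 1.820×10²¹, i.e. 1.820×10²¹/6.022×10²³ = 0.003022 mol.
Fraction absorbed: 1 − 10^(−0.615) = 0.7573.
Photons absorbed: 0.7573 × 0.003022 = 0.002289 mol.
Product: Φ × n_abs = 0.0459 × 0.002289 = 1.051×10⁻⁴ mol.
As a count: 1.051×10⁻⁴ × 6.022×10²³ = 6.3×10¹⁹.

6.3×10¹⁹ molecules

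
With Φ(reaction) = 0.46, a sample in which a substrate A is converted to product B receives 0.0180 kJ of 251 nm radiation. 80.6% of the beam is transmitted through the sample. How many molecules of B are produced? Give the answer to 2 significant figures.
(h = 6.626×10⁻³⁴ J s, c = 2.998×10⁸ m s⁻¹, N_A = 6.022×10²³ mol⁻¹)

2.0×10¹⁸ molecules

Photon energy at 251 nm: hc/λ = (6.626×10⁻³⁴)(2.998×10⁸)/(251×10⁻⁹) = 7.914×10⁻¹⁹ J.
Incident energy: 0.0180 kJ = 18.0 J.
Photons incident: 18.0 / 7.914×10⁻¹⁹ = 2.274×10¹⁹, i.e. 2.274×10¹⁹/6.022×10²³ = 3.776×10⁻⁵ mol.
Fraction absorbed: 1 − 80.6/100 = 0.1940.
Photons absorbed: 0.1940 × 3.776×10⁻⁵ = 7.325×10⁻⁶ mol.
Product: Φ × n_abs = 0.46 × 7.325×10⁻⁶ = 3.370×10⁻⁶ mol.
As a count: 3.370×10⁻⁶ × 6.022×10²³ = 2.0×10¹⁸.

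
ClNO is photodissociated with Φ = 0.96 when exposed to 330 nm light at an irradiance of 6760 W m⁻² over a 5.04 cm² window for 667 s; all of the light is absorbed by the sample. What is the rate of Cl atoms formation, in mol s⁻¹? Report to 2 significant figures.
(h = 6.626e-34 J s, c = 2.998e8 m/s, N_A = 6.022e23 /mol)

Photon energy at 330 nm: hc/λ = (6.626e-34)(2.998e8)/(330e-9) = 6.020e-19 J.
Energy delivered: (6760 W m⁻²)(5.04e-4 m²)(667 s) = 2272 J.
Photons incident: 2272 / 6.020e-19 = 3.774e21, i.e. 3.774e21/6.022e23 = 0.006267 mol.
Product formed: 0.96 × 0.006267 = 0.006016 mol.
Rate: 0.006016 / 667 s = 9.0e-6 mol s⁻¹.

9.0e-6 mol s⁻¹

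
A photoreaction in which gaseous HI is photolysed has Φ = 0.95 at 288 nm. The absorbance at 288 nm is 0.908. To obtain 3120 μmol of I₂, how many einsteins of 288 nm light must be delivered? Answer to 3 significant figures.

0.00375 einstein

Product: 3120 μmol = 0.00312 mol.
Photons that must be absorbed: 0.00312 / 0.95 = 0.003284 mol.
Fraction absorbed: 1 − 10^(−0.908) = 0.8764.
Incident photons needed: 0.003284 / 0.8764 = 0.003747 mol.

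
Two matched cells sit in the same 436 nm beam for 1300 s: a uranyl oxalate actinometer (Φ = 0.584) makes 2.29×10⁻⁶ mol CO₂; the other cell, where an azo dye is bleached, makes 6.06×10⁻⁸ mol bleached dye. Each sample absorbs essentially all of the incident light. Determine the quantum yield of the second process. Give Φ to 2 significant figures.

Φ = 0.015

Photons absorbed by the actinometer: 2.29×10⁻⁶ / 0.584 = 3.921×10⁻⁶ mol.
Φ(unknown) = 6.06×10⁻⁸ / 3.921×10⁻⁶ = 0.015.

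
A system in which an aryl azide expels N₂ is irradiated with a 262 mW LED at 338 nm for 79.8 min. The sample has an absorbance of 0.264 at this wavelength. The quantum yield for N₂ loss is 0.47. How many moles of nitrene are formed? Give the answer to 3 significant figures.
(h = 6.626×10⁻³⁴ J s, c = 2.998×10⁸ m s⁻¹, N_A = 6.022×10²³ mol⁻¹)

Photon energy at 338 nm: hc/λ = (6.626×10⁻³⁴)(2.998×10⁸)/(338×10⁻⁹) = 5.877×10⁻¹⁹ J.
Energy delivered: (262 mW)(4788 s) = 1254 J.
Photons incident: 1254 / 5.877×10⁻¹⁹ = 2.134×10²¹, i.e. 2.134×10²¹/6.022×10²³ = 0.003544 mol.
Fraction absorbed: 1 − 10^(−0.264) = 0.4555.
Photons absorbed: 0.4555 × 0.003544 = 0.001614 mol.
Product: Φ × n_abs = 0.47 × 0.001614 = 7.586×10⁻⁴ mol.

7.59×10⁻⁴ mol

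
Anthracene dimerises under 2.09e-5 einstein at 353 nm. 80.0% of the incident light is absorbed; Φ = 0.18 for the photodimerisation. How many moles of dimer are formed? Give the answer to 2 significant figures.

Photons absorbed: 0.800 × 2.09e-5 = 1.672e-5 mol.
Product: Φ × n_abs = 0.18 × 1.672e-5 = 3.010e-6 mol.

3.0e-6 mol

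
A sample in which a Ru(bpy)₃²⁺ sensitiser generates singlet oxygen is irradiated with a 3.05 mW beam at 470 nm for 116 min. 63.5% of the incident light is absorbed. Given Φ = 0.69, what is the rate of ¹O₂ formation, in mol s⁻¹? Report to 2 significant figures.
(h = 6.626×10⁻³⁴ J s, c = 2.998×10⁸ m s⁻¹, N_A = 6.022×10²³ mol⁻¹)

5.3×10⁻⁹ mol s⁻¹

Photon energy at 470 nm: hc/λ = (6.626×10⁻³⁴)(2.998×10⁸)/(470×10⁻⁹) = 4.227×10⁻¹⁹ J.
Energy delivered: (3.05 mW)(6960 s) = 21.23 J.
Photons incident: 21.23 / 4.227×10⁻¹⁹ = 5.022×10¹⁹, i.e. 5.022×10¹⁹/6.022×10²³ = 8.339×10⁻⁵ mol.
Photons absorbed: 0.635 × 8.339×10⁻⁵ = 5.295×10⁻⁵ mol.
Product formed: 0.69 × 5.295×10⁻⁵ = 3.654×10⁻⁵ mol.
Rate: 3.654×10⁻⁵ / 6960 s = 5.3×10⁻⁹ mol s⁻¹.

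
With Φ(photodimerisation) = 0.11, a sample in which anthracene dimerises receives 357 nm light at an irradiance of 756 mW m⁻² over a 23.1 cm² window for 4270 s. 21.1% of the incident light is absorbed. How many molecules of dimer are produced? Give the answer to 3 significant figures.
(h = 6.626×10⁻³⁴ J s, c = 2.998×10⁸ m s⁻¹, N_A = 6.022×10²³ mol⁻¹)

Photon energy at 357 nm: hc/λ = (6.626×10⁻³⁴)(2.998×10⁸)/(357×10⁻⁹) = 5.564×10⁻¹⁹ J.
Energy delivered: (756 mW m⁻²)(23.1×10⁻⁴ m²)(4270 s) = 7.457 J.
Photons incident: 7.457 / 5.564×10⁻¹⁹ = 1.340×10¹⁹, i.e. 1.340×10¹⁹/6.022×10²³ = 2.225×10⁻⁵ mol.
Photons absorbed: 0.211 × 2.225×10⁻⁵ = 4.695×10⁻⁶ mol.
Product: Φ × n_abs = 0.11 × 4.695×10⁻⁶ = 5.165×10⁻⁷ mol.
As a count: 5.165×10⁻⁷ × 6.022×10²³ = 3.11×10¹⁷.

3.11×10¹⁷ molecules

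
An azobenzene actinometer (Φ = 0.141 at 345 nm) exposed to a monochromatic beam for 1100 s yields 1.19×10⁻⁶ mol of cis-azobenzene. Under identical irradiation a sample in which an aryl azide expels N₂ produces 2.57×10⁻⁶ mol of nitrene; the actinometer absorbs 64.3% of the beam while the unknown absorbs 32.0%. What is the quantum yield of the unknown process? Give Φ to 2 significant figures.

Photons absorbed by the actinometer: 1.19×10⁻⁶ / 0.141 = 8.440×10⁻⁶ mol.
Incident flux: 8.440×10⁻⁶ / 0.643 = 1.313×10⁻⁵ einstein.
Absorbed by unknown: 0.320 × 1.313×10⁻⁵ = 4.202×10⁻⁶ mol.
Φ(unknown) = 2.57×10⁻⁶ / 4.202×10⁻⁶ = 0.61.

Φ = 0.61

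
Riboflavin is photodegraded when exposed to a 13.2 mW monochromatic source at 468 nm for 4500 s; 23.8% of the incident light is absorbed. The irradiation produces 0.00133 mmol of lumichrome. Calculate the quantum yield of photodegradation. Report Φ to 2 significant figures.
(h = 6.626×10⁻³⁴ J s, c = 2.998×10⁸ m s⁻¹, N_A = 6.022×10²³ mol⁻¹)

Φ = 0.024

Product: 0.00133 mmol = 1.33×10⁻⁶ mol.
Photon energy at 468 nm: hc/λ = (6.626×10⁻³⁴)(2.998×10⁸)/(468×10⁻⁹) = 4.245×10⁻¹⁹ J.
Energy delivered: (13.2 mW)(4500 s) = 59.40 J.
Photons incident: 59.40 / 4.245×10⁻¹⁹ = 1.399×10²⁰, i.e. 1.399×10²⁰/6.022×10²³ = 2.323×10⁻⁴ mol.
Photons absorbed: 0.238 × 2.323×10⁻⁴ = 5.529×10⁻⁵ mol.
Φ = 1.33×10⁻⁶ mol / 5.529×10⁻⁵ mol photons = 0.024.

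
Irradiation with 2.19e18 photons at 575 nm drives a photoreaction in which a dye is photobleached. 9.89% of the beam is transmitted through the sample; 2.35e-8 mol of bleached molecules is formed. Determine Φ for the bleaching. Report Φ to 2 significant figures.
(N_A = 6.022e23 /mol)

Moles of photons: 2.19e18 / 6.022e23 = 3.637e-6 mol.
Fraction absorbed: 1 − 9.89/100 = 0.9011.
Photons absorbed: 0.9011 × 3.637e-6 = 3.277e-6 mol.
Φ = 2.35e-8 mol / 3.277e-6 mol photons = 0.0072.

Φ = 0.0072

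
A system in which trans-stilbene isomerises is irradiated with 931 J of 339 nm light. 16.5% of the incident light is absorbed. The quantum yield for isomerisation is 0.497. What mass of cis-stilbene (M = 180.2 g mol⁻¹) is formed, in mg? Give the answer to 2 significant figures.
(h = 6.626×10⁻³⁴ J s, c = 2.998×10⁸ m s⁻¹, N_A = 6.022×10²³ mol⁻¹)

39 mg

Photon energy at 339 nm: hc/λ = (6.626×10⁻³⁴)(2.998×10⁸)/(339×10⁻⁹) = 5.860×10⁻¹⁹ J.
Photons incident: 931 / 5.860×10⁻¹⁹ = 1.589×10²¹, i.e. 1.589×10²¹/6.022×10²³ = 0.002639 mol.
Photons absorbed: 0.165 × 0.002639 = 4.354×10⁻⁴ mol.
Product: Φ × n_abs = 0.497 × 4.354×10⁻⁴ = 2.164×10⁻⁴ mol.
Mass: 2.164×10⁻⁴ × 180.2 = 0.03900 g = 39 mg.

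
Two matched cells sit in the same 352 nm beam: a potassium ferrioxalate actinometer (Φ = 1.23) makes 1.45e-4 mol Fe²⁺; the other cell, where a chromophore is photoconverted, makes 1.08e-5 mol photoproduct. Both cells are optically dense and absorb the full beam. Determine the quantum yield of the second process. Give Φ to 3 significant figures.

Photons absorbed by the actinometer: 1.45e-4 / 1.23 = 1.179e-4 mol.
Φ(unknown) = 1.08e-5 / 1.179e-4 = 0.0916.

Φ = 0.0916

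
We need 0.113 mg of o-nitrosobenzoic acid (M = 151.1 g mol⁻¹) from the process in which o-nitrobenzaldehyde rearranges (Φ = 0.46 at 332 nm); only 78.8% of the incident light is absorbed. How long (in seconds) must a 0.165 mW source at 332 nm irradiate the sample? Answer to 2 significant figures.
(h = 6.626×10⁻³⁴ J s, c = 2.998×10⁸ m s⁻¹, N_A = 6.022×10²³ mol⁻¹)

Product: 0.113 mg / 151.1 g mol⁻¹ = 7.478×10⁻⁷ mol.
Photons that must be absorbed: 7.478×10⁻⁷ / 0.46 = 1.626×10⁻⁶ mol.
Incident photons needed: 1.626×10⁻⁶ / 0.788 = 2.063×10⁻⁶ mol.
Photon energy: hc/λ = 5.983×10⁻¹⁹ J; per mole, 3.603×10⁵ J mol⁻¹.
Energy required: 2.063×10⁻⁶ × 3.603×10⁵ = 0.7433 J.
Time: 0.7433 J / 0.000165 W = 4500 s.

t ≈ 4500 s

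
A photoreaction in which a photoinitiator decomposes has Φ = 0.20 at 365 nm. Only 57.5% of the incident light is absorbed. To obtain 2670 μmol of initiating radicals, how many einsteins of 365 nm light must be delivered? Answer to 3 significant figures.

Product: 2670 μmol = 0.00267 mol.
Photons that must be absorbed: 0.00267 / 0.20 = 0.01335 mol.
Incident photons needed: 0.01335 / 0.575 = 0.02322 mol.

0.0232 einstein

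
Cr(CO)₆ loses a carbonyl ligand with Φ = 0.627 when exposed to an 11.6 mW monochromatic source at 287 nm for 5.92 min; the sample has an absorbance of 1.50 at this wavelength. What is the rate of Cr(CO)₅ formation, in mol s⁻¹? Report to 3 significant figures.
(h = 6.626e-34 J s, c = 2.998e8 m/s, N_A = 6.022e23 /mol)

1.69e-8 mol s⁻¹

Photon energy at 287 nm: hc/λ = (6.626e-34)(2.998e8)/(287e-9) = 6.922e-19 J.
Energy delivered: (11.6 mW)(355.2 s) = 4.120 J.
Photons incident: 4.120 / 6.922e-19 = 5.952e18, i.e. 5.952e18/6.022e23 = 9.884e-6 mol.
Fraction absorbed: 1 − 10^(−1.50) = 0.9684.
Photons absorbed: 0.9684 × 9.884e-6 = 9.572e-6 mol.
Product formed: 0.627 × 9.572e-6 = 6.002e-6 mol.
Rate: 6.002e-6 / 355.2 s = 1.69e-8 mol s⁻¹.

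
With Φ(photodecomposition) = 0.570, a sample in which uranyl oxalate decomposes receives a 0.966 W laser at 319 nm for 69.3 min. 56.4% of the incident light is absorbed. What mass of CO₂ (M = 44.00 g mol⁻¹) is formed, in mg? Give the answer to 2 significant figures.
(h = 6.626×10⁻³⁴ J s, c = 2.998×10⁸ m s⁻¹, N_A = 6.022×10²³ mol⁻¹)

Photon energy at 319 nm: hc/λ = (6.626×10⁻³⁴)(2.998×10⁸)/(319×10⁻⁹) = 6.227×10⁻¹⁹ J.
Energy delivered: (0.966 W)(4158 s) = 4017 J.
Photons incident: 4017 / 6.227×10⁻¹⁹ = 6.451×10²¹, i.e. 6.451×10²¹/6.022×10²³ = 0.01071 mol.
Photons absorbed: 0.564 × 0.01071 = 0.006040 mol.
Product: Φ × n_abs = 0.570 × 0.006040 = 0.003443 mol.
Mass: 0.003443 × 44.00 = 0.1515 g = 150 mg.

150 mg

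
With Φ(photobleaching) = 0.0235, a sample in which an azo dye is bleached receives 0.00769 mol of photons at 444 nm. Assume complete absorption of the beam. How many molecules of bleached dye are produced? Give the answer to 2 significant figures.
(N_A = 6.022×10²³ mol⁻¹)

1.1×10²⁰ molecules

Product: Φ × n_abs = 0.0235 × 0.00769 = 1.807×10⁻⁴ mol.
As a count: 1.807×10⁻⁴ × 6.022×10²³ = 1.1×10²⁰.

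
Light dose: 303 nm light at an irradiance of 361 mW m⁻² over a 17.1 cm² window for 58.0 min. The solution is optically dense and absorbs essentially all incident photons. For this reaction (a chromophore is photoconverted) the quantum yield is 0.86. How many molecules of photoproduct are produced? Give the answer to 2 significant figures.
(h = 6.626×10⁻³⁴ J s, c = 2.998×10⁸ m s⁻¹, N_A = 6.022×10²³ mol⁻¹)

Photon energy at 303 nm: hc/λ = (6.626×10⁻³⁴)(2.998×10⁸)/(303×10⁻⁹) = 6.556×10⁻¹⁹ J.
Energy delivered: (361 mW m⁻²)(17.1×10⁻⁴ m²)(3480 s) = 2.148 J.
Photons incident: 2.148 / 6.556×10⁻¹⁹ = 3.276×10¹⁸, i.e. 3.276×10¹⁸/6.022×10²³ = 5.440×10⁻⁶ mol.
Product: Φ × n_abs = 0.86 × 5.440×10⁻⁶ = 4.678×10⁻⁶ mol.
As a count: 4.678×10⁻⁶ × 6.022×10²³ = 2.8×10¹⁸.

2.8×10¹⁸ molecules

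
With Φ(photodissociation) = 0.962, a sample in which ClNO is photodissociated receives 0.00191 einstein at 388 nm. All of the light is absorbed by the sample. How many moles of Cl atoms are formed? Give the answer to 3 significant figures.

Product: Φ × n_abs = 0.962 × 0.00191 = 0.001837 mol.

0.00184 mol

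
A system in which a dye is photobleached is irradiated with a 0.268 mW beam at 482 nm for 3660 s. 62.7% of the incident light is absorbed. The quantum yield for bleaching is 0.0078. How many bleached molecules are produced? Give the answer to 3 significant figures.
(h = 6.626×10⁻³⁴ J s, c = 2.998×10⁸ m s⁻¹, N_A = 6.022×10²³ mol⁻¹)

1.16×10¹⁶ bleached molecules

Photon energy at 482 nm: hc/λ = (6.626×10⁻³⁴)(2.998×10⁸)/(482×10⁻⁹) = 4.121×10⁻¹⁹ J.
Energy delivered: (0.268 mW)(3660 s) = 0.9809 J.
Photons incident: 0.9809 / 4.121×10⁻¹⁹ = 2.380×10¹⁸, i.e. 2.380×10¹⁸/6.022×10²³ = 3.952×10⁻⁶ mol.
Photons absorbed: 0.627 × 3.952×10⁻⁶ = 2.478×10⁻⁶ mol.
Product: Φ × n_abs = 0.0078 × 2.478×10⁻⁶ = 1.933×10⁻⁸ mol.
As a count: 1.933×10⁻⁸ × 6.022×10²³ = 1.16×10¹⁶.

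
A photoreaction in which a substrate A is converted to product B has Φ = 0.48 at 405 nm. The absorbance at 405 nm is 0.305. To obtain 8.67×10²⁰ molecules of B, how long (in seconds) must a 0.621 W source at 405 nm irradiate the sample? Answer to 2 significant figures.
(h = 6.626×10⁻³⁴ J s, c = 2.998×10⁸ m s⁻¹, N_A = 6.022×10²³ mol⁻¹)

Product: 8.67×10²⁰ / 6.022×10²³ = 0.001440 mol.
Photons that must be absorbed: 0.001440 / 0.48 = 0.003000 mol.
Fraction absorbed: 1 − 10^(−0.305) = 0.5045.
Incident photons needed: 0.003000 / 0.5045 = 0.005946 mol.
Photon energy: hc/λ = 4.905×10⁻¹⁹ J; per mole, 2.954×10⁵ J mol⁻¹.
Energy required: 0.005946 × 2.954×10⁵ = 1756 J.
Time: 1756 J / 0.621 W = 2800 s.

t ≈ 2800 s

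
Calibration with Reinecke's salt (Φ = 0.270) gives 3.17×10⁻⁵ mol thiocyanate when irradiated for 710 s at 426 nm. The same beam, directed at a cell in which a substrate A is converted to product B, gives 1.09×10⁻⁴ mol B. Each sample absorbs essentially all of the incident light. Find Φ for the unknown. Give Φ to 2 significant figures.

Φ = 0.93

Photons absorbed by the actinometer: 3.17×10⁻⁵ / 0.270 = 1.174×10⁻⁴ mol.
Φ(unknown) = 1.09×10⁻⁴ / 1.174×10⁻⁴ = 0.93.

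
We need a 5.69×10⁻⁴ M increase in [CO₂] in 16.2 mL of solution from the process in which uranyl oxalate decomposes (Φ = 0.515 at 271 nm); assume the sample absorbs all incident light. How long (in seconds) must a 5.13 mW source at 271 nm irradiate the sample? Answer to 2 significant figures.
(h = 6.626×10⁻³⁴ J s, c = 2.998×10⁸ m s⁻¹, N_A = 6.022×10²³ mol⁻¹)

t ≈ 1500 s

Product: (5.69×10⁻⁴ M)(0.0162 L) = 9.218×10⁻⁶ mol.
Photons that must be absorbed: 9.218×10⁻⁶ / 0.515 = 1.790×10⁻⁵ mol.
Photon energy: hc/λ = 7.330×10⁻¹⁹ J; per mole, 4.414×10⁵ J mol⁻¹.
Energy required: 1.790×10⁻⁵ × 4.414×10⁵ = 7.901 J.
Time: 7.901 J / 0.00513 W = 1500 s.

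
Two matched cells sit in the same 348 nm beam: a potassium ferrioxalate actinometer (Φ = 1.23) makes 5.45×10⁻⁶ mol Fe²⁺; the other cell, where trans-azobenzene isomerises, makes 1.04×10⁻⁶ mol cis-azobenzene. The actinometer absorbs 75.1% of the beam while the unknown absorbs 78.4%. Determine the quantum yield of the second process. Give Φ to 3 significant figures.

Photons absorbed by the actinometer: 5.45×10⁻⁶ / 1.23 = 4.431×10⁻⁶ mol.
Incident flux: 4.431×10⁻⁶ / 0.751 = 5.900×10⁻⁶ einstein.
Absorbed by unknown: 0.784 × 5.900×10⁻⁶ = 4.626×10⁻⁶ mol.
Φ(unknown) = 1.04×10⁻⁶ / 4.626×10⁻⁶ = 0.225.

Φ = 0.225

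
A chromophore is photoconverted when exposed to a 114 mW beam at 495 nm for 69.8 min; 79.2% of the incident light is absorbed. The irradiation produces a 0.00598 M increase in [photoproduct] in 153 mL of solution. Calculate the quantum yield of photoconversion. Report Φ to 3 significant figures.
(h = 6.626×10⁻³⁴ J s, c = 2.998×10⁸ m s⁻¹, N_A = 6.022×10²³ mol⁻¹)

Product: (0.00598 M)(0.153 L) = 9.149×10⁻⁴ mol.
Photon energy at 495 nm: hc/λ = (6.626×10⁻³⁴)(2.998×10⁸)/(495×10⁻⁹) = 4.013×10⁻¹⁹ J.
Energy delivered: (114 mW)(4188 s) = 477.4 J.
Photons incident: 477.4 / 4.013×10⁻¹⁹ = 1.190×10²¹, i.e. 1.190×10²¹/6.022×10²³ = 0.001976 mol.
Photons absorbed: 0.792 × 0.001976 = 0.001565 mol.
Φ = 9.149×10⁻⁴ mol / 0.001565 mol photons = 0.585.

Φ = 0.585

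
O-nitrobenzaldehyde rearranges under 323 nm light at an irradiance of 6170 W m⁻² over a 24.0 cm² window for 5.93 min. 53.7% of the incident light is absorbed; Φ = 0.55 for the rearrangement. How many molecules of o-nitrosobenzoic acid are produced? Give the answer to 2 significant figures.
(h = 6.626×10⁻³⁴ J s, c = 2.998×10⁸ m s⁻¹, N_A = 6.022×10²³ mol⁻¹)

2.5×10²¹ molecules

Photon energy at 323 nm: hc/λ = (6.626×10⁻³⁴)(2.998×10⁸)/(323×10⁻⁹) = 6.150×10⁻¹⁹ J.
Energy delivered: (6170 W m⁻²)(24.0×10⁻⁴ m²)(355.8 s) = 5269 J.
Photons incident: 5269 / 6.150×10⁻¹⁹ = 8.567×10²¹, i.e. 8.567×10²¹/6.022×10²³ = 0.01423 mol.
Photons absorbed: 0.537 × 0.01423 = 0.007642 mol.
Product: Φ × n_abs = 0.55 × 0.007642 = 0.004203 mol.
As a count: 0.004203 × 6.022×10²³ = 2.5×10²¹.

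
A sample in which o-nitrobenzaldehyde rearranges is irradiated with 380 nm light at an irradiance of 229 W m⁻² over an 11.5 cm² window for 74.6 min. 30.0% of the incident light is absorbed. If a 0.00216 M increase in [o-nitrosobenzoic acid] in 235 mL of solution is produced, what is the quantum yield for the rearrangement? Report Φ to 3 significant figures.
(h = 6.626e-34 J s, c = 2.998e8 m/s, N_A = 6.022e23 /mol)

Product: (0.00216 M)(0.235 L) = 5.076e-4 mol.
Photon energy at 380 nm: hc/λ = (6.626e-34)(2.998e8)/(380e-9) = 5.228e-19 J.
Energy delivered: (229 W m⁻²)(11.5e-4 m²)(4476 s) = 1179 J.
Photons incident: 1179 / 5.228e-19 = 2.255e21, i.e. 2.255e21/6.022e23 = 0.003745 mol.
Photons absorbed: 0.300 × 0.003745 = 0.001124 mol.
Φ = 5.076e-4 mol / 0.001124 mol photons = 0.452.

Φ = 0.452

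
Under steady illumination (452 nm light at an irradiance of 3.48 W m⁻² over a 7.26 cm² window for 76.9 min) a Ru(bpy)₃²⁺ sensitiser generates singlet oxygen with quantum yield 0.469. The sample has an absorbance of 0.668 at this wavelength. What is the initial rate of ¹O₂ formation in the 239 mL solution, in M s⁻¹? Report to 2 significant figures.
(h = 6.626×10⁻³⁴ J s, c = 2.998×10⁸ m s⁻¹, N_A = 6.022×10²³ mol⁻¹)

Photon energy at 452 nm: hc/λ = (6.626×10⁻³⁴)(2.998×10⁸)/(452×10⁻⁹) = 4.395×10⁻¹⁹ J.
Energy delivered: (3.48 W m⁻²)(7.26×10⁻⁴ m²)(4614 s) = 11.66 J.
Photons incident: 11.66 / 4.395×10⁻¹⁹ = 2.653×10¹⁹, i.e. 2.653×10¹⁹/6.022×10²³ = 4.406×10⁻⁵ mol.
Fraction absorbed: 1 − 10^(−0.668) = 0.7852.
Photons absorbed: 0.7852 × 4.406×10⁻⁵ = 3.460×10⁻⁵ mol.
Product formed: 0.469 × 3.460×10⁻⁵ = 1.623×10⁻⁵ mol.
Rate: 1.623×10⁻⁵ mol / (4614 s × 0.239 L) = 1.5×10⁻⁸ M s⁻¹.

1.5×10⁻⁸ M s⁻¹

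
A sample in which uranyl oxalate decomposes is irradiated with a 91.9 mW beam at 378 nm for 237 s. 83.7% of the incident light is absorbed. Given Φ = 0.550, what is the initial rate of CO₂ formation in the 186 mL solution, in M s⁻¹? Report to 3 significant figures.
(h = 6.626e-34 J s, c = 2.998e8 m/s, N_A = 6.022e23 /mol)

7.19e-7 M s⁻¹

Photon energy at 378 nm: hc/λ = (6.626e-34)(2.998e8)/(378e-9) = 5.255e-19 J.
Energy delivered: (91.9 mW)(237 s) = 21.78 J.
Photons incident: 21.78 / 5.255e-19 = 4.145e19, i.e. 4.145e19/6.022e23 = 6.883e-5 mol.
Photons absorbed: 0.837 × 6.883e-5 = 5.761e-5 mol.
Product formed: 0.550 × 5.761e-5 = 3.169e-5 mol.
Rate: 3.169e-5 mol / (237 s × 0.186 L) = 7.19e-7 M s⁻¹.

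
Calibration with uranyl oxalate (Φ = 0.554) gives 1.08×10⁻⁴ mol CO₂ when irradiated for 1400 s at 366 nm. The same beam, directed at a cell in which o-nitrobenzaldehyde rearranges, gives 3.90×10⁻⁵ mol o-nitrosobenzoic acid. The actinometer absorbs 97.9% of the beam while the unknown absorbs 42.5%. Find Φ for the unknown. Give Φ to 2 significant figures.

Φ = 0.46

Photons absorbed by the actinometer: 1.08×10⁻⁴ / 0.554 = 1.949×10⁻⁴ mol.
Incident flux: 1.949×10⁻⁴ / 0.979 = 1.991×10⁻⁴ einstein.
Absorbed by unknown: 0.425 × 1.991×10⁻⁴ = 8.462×10⁻⁵ mol.
Φ(unknown) = 3.90×10⁻⁵ / 8.462×10⁻⁵ = 0.46.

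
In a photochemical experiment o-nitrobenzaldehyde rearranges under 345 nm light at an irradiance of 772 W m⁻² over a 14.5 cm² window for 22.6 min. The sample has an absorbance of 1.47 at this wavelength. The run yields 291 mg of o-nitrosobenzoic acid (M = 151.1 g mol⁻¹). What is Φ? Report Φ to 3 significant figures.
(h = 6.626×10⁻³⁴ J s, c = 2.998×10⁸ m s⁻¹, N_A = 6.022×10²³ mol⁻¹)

Φ = 0.455

Product: 291 mg / 151.1 g mol⁻¹ = 0.001926 mol.
Photon energy at 345 nm: hc/λ = (6.626×10⁻³⁴)(2.998×10⁸)/(345×10⁻⁹) = 5.758×10⁻¹⁹ J.
Energy delivered: (772 W m⁻²)(14.5×10⁻⁴ m²)(1356 s) = 1518 J.
Photons incident: 1518 / 5.758×10⁻¹⁹ = 2.636×10²¹, i.e. 2.636×10²¹/6.022×10²³ = 0.004377 mol.
Fraction absorbed: 1 − 10^(−1.47) = 0.9661.
Photons absorbed: 0.9661 × 0.004377 = 0.004229 mol.
Φ = 0.001926 mol / 0.004229 mol photons = 0.455.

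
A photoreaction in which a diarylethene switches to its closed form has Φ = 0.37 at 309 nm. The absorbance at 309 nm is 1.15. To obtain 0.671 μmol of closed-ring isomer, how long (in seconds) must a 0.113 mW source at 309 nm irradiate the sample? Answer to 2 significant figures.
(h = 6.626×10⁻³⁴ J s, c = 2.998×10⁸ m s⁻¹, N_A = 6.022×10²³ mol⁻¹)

Product: 0.671 μmol = 6.71×10⁻⁷ mol.
Photons that must be absorbed: 6.71×10⁻⁷ / 0.37 = 1.814×10⁻⁶ mol.
Fraction absorbed: 1 − 10^(−1.15) = 0.9292.
Incident photons needed: 1.814×10⁻⁶ / 0.9292 = 1.952×10⁻⁶ mol.
Photon energy: hc/λ = 6.429×10⁻¹⁹ J; per mole, 3.872×10⁵ J mol⁻¹.
Energy required: 1.952×10⁻⁶ × 3.872×10⁵ = 0.7558 J.
Time: 0.7558 J / 0.000113 W = 6700 s.

t ≈ 6700 s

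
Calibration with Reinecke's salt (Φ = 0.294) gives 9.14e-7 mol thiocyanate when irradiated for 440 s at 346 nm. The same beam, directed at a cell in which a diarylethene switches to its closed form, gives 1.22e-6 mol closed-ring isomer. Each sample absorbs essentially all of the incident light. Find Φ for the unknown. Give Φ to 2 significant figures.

Φ = 0.39

Photons absorbed by the actinometer: 9.14e-7 / 0.294 = 3.109e-6 mol.
Φ(unknown) = 1.22e-6 / 3.109e-6 = 0.39.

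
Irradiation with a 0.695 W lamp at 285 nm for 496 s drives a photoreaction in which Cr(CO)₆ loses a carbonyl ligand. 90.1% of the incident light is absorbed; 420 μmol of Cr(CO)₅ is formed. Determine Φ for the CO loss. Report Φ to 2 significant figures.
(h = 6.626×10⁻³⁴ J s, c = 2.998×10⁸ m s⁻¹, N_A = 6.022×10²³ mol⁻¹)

Φ = 0.57

Product: 420 μmol = 4.20×10⁻⁴ mol.
Photon energy at 285 nm: hc/λ = (6.626×10⁻³⁴)(2.998×10⁸)/(285×10⁻⁹) = 6.970×10⁻¹⁹ J.
Energy delivered: (0.695 W)(496 s) = 344.7 J.
Photons incident: 344.7 / 6.970×10⁻¹⁹ = 4.945×10²⁰, i.e. 4.945×10²⁰/6.022×10²³ = 8.212×10⁻⁴ mol.
Photons absorbed: 0.901 × 8.212×10⁻⁴ = 7.399×10⁻⁴ mol.
Φ = 4.20×10⁻⁴ mol / 7.399×10⁻⁴ mol photons = 0.57.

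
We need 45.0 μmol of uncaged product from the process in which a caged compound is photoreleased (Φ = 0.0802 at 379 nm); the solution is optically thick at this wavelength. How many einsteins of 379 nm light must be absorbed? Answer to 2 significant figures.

Product: 45.0 μmol = 4.50×10⁻⁵ mol.
Photons that must be absorbed: 4.50×10⁻⁵ / 0.0802 = 5.611×10⁻⁴ mol.

5.6×10⁻⁴ einstein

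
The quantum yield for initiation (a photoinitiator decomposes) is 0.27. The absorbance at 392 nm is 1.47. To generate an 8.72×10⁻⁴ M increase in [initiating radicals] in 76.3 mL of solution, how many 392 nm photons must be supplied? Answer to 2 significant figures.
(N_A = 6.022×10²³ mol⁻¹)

Product: (8.72×10⁻⁴ M)(0.0763 L) = 6.653×10⁻⁵ mol.
Photons that must be absorbed: 6.653×10⁻⁵ / 0.27 = 2.464×10⁻⁴ mol.
Fraction absorbed: 1 − 10^(−1.47) = 0.9661.
Incident photons needed: 2.464×10⁻⁴ / 0.9661 = 2.550×10⁻⁴ mol.
Photon count: 2.550×10⁻⁴ × 6.022×10²³ = 1.5×10²⁰.

1.5×10²⁰ photons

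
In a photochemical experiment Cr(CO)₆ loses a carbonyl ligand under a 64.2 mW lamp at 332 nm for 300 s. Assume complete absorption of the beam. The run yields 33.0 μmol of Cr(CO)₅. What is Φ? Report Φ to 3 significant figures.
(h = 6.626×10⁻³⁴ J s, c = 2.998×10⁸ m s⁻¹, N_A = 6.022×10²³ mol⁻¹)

Product: 33.0 μmol = 3.30×10⁻⁵ mol.
Photon energy at 332 nm: hc/λ = (6.626×10⁻³⁴)(2.998×10⁸)/(332×10⁻⁹) = 5.983×10⁻¹⁹ J.
Energy delivered: (64.2 mW)(300 s) = 19.26 J.
Photons incident: 19.26 / 5.983×10⁻¹⁹ = 3.219×10¹⁹, i.e. 3.219×10¹⁹/6.022×10²³ = 5.345×10⁻⁵ mol.
Φ = 3.30×10⁻⁵ mol / 5.345×10⁻⁵ mol photons = 0.617.

Φ = 0.617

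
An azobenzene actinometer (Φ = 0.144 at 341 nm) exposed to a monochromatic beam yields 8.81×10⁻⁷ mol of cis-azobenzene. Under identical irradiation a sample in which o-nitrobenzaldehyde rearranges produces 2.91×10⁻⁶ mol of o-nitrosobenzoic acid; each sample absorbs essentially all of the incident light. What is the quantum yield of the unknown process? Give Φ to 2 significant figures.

Φ = 0.48

Photons absorbed by the actinometer: 8.81×10⁻⁷ / 0.144 = 6.118×10⁻⁶ mol.
Φ(unknown) = 2.91×10⁻⁶ / 6.118×10⁻⁶ = 0.48.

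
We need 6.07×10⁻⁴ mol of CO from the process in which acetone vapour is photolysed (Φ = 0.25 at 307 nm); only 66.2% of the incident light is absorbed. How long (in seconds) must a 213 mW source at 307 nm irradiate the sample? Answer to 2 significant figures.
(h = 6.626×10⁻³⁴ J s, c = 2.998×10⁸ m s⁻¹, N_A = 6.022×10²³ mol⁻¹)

Photons that must be absorbed: 6.07×10⁻⁴ / 0.25 = 0.002428 mol.
Incident photons needed: 0.002428 / 0.662 = 0.003668 mol.
Photon energy: hc/λ = 6.471×10⁻¹⁹ J; per mole, 3.897×10⁵ J mol⁻¹.
Energy required: 0.003668 × 3.897×10⁵ = 1429 J.
Time: 1429 J / 0.213 W = 6700 s.

t ≈ 6700 s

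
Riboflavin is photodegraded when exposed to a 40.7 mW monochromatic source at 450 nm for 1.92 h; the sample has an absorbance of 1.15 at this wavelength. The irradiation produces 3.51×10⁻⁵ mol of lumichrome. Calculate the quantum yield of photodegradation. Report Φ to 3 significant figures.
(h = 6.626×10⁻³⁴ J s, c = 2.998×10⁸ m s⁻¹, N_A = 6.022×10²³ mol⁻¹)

Photon energy at 450 nm: hc/λ = (6.626×10⁻³⁴)(2.998×10⁸)/(450×10⁻⁹) = 4.414×10⁻¹⁹ J.
Energy delivered: (40.7 mW)(6912 s) = 281.3 J.
Photons incident: 281.3 / 4.414×10⁻¹⁹ = 6.373×10²⁰, i.e. 6.373×10²⁰/6.022×10²³ = 0.001058 mol.
Fraction absorbed: 1 − 10^(−1.15) = 0.9292.
Photons absorbed: 0.9292 × 0.001058 = 9.831×10⁻⁴ mol.
Φ = 3.51×10⁻⁵ mol / 9.831×10⁻⁴ mol photons = 0.0357.

Φ = 0.0357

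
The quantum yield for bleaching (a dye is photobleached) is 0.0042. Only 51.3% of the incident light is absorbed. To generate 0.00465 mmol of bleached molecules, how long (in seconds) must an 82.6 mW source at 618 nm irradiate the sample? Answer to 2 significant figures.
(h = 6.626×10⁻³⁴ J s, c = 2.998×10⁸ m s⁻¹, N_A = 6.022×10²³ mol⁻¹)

Product: 0.00465 mmol = 4.65×10⁻⁶ mol.
Photons that must be absorbed: 4.65×10⁻⁶ / 0.0042 = 0.001107 mol.
Incident photons needed: 0.001107 / 0.513 = 0.002158 mol.
Photon energy: hc/λ = 3.214×10⁻¹⁹ J; per mole, 1.935×10⁵ J mol⁻¹.
Energy required: 0.002158 × 1.935×10⁵ = 417.6 J.
Time: 417.6 J / 0.0826 W = 5100 s.

t ≈ 5100 s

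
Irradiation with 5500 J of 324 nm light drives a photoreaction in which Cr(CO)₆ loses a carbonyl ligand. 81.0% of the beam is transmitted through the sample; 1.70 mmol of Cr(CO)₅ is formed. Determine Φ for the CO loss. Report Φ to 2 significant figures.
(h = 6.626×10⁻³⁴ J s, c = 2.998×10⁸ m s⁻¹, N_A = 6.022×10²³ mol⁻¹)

Φ = 0.60

Product: 1.70 mmol = 0.00170 mol.
Photon energy at 324 nm: hc/λ = (6.626×10⁻³⁴)(2.998×10⁸)/(324×10⁻⁹) = 6.131×10⁻¹⁹ J.
Photons incident: 5500 / 6.131×10⁻¹⁹ = 8.971×10²¹, i.e. 8.971×10²¹/6.022×10²³ = 0.01490 mol.
Fraction absorbed: 1 − 81.0/100 = 0.1900.
Photons absorbed: 0.1900 × 0.01490 = 0.002831 mol.
Φ = 0.00170 mol / 0.002831 mol photons = 0.60.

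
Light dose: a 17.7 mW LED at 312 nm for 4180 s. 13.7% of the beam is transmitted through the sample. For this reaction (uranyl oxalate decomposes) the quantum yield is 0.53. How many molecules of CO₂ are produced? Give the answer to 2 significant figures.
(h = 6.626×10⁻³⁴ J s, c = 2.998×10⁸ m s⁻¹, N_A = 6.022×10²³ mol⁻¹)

Photon energy at 312 nm: hc/λ = (6.626×10⁻³⁴)(2.998×10⁸)/(312×10⁻⁹) = 6.367×10⁻¹⁹ J.
Energy delivered: (17.7 mW)(4180 s) = 73.99 J.
Photons incident: 73.99 / 6.367×10⁻¹⁹ = 1.162×10²⁰, i.e. 1.162×10²⁰/6.022×10²³ = 1.930×10⁻⁴ mol.
Fraction absorbed: 1 − 13.7/100 = 0.8630.
Photons absorbed: 0.8630 × 1.930×10⁻⁴ = 1.666×10⁻⁴ mol.
Product: Φ × n_abs = 0.53 × 1.666×10⁻⁴ = 8.830×10⁻⁵ mol.
As a count: 8.830×10⁻⁵ × 6.022×10²³ = 5.3×10¹⁹.

5.3×10¹⁹ molecules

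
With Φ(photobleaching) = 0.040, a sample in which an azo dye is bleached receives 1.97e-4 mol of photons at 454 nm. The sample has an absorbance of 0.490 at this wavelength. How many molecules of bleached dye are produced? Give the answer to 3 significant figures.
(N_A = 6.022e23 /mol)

3.21e18 molecules

Fraction absorbed: 1 − 10^(−0.490) = 0.6764.
Photons absorbed: 0.6764 × 1.97e-4 = 1.333e-4 mol.
Product: Φ × n_abs = 0.040 × 1.333e-4 = 5.332e-6 mol.
As a count: 5.332e-6 × 6.022e23 = 3.21e18.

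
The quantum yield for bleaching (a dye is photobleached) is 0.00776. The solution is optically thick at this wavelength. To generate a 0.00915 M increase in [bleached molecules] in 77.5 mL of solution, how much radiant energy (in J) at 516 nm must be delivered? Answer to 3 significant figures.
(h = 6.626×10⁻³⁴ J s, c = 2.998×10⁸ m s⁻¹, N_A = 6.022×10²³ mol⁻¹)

Product: (0.00915 M)(0.0775 L) = 7.091×10⁻⁴ mol.
Photons that must be absorbed: 7.091×10⁻⁴ / 0.00776 = 0.09138 mol.
Photon energy: hc/λ = 3.850×10⁻¹⁹ J; per mole, 2.318×10⁵ J mol⁻¹.
Energy required: 0.09138 × 2.318×10⁵ = 2.12×10⁴ J.

2.12×10⁴ J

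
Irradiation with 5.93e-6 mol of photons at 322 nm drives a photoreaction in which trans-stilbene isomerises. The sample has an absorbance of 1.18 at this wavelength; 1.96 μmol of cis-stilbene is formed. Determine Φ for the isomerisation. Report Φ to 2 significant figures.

Φ = 0.35

Product: 1.96 μmol = 1.96e-6 mol.
Fraction absorbed: 1 − 10^(−1.18) = 0.9339.
Photons absorbed: 0.9339 × 5.93e-6 = 5.538e-6 mol.
Φ = 1.96e-6 mol / 5.538e-6 mol photons = 0.35.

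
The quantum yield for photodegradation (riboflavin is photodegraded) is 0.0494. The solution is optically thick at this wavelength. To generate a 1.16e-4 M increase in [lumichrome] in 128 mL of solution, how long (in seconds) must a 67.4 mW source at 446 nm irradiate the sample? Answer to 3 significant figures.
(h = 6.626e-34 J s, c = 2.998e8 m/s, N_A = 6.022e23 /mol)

t ≈ 1200 s

Product: (1.16e-4 M)(0.128 L) = 1.485e-5 mol.
Photons that must be absorbed: 1.485e-5 / 0.0494 = 3.006e-4 mol.
Photon energy: hc/λ = 4.454e-19 J; per mole, 2.682e5 J mol⁻¹.
Energy required: 3.006e-4 × 2.682e5 = 80.62 J.
Time: 80.62 J / 0.0674 W = 1200 s.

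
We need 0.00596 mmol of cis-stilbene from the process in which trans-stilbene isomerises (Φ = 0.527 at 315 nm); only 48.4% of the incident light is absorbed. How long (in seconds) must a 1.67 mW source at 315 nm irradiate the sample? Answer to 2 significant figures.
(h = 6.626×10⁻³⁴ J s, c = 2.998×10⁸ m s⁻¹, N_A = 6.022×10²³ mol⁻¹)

Product: 0.00596 mmol = 5.96×10⁻⁶ mol.
Photons that must be absorbed: 5.96×10⁻⁶ / 0.527 = 1.131×10⁻⁵ mol.
Incident photons needed: 1.131×10⁻⁵ / 0.484 = 2.337×10⁻⁵ mol.
Photon energy: hc/λ = 6.306×10⁻¹⁹ J; per mole, 3.797×10⁵ J mol⁻¹.
Energy required: 2.337×10⁻⁵ × 3.797×10⁵ = 8.874 J.
Time: 8.874 J / 0.00167 W = 5300 s.

t ≈ 5300 s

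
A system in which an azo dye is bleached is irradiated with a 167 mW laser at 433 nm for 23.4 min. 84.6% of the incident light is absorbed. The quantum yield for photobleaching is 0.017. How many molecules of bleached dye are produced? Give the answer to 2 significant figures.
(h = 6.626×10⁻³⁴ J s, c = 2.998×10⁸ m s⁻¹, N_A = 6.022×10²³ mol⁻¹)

Photon energy at 433 nm: hc/λ = (6.626×10⁻³⁴)(2.998×10⁸)/(433×10⁻⁹) = 4.588×10⁻¹⁹ J.
Energy delivered: (167 mW)(1404 s) = 234.5 J.
Photons incident: 234.5 / 4.588×10⁻¹⁹ = 5.111×10²⁰, i.e. 5.111×10²⁰/6.022×10²³ = 8.487×10⁻⁴ mol.
Photons absorbed: 0.846 × 8.487×10⁻⁴ = 7.180×10⁻⁴ mol.
Product: Φ × n_abs = 0.017 × 7.180×10⁻⁴ = 1.221×10⁻⁵ mol.
As a count: 1.221×10⁻⁵ × 6.022×10²³ = 7.4×10¹⁸.

7.4×10¹⁸ molecules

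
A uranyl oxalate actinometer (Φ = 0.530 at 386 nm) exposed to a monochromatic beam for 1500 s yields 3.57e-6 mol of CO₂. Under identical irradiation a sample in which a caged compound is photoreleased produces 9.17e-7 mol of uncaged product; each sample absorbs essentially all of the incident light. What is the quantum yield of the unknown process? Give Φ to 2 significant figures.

Φ = 0.14

Photons absorbed by the actinometer: 3.57e-6 / 0.530 = 6.736e-6 mol.
Φ(unknown) = 9.17e-7 / 6.736e-6 = 0.14.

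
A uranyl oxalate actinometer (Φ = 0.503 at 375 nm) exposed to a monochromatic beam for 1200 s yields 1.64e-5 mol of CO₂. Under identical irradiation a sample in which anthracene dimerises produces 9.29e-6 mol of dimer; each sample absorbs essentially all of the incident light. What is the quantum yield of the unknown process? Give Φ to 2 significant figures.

Photons absorbed by the actinometer: 1.64e-5 / 0.503 = 3.260e-5 mol.
Φ(unknown) = 9.29e-6 / 3.260e-5 = 0.28.

Φ = 0.28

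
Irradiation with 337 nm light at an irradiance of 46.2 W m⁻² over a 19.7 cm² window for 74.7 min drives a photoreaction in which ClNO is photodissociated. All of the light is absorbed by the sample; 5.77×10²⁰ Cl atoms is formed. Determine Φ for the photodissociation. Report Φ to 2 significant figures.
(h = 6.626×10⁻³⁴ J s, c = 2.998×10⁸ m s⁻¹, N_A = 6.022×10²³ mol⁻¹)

Φ = 0.83

Product: 5.77×10²⁰ / 6.022×10²³ = 9.582×10⁻⁴ mol.
Photon energy at 337 nm: hc/λ = (6.626×10⁻³⁴)(2.998×10⁸)/(337×10⁻⁹) = 5.895×10⁻¹⁹ J.
Energy delivered: (46.2 W m⁻²)(19.7×10⁻⁴ m²)(4482 s) = 407.9 J.
Photons incident: 407.9 / 5.895×10⁻¹⁹ = 6.919×10²⁰, i.e. 6.919×10²⁰/6.022×10²³ = 0.001149 mol.
Φ = 9.582×10⁻⁴ mol / 0.001149 mol photons = 0.83.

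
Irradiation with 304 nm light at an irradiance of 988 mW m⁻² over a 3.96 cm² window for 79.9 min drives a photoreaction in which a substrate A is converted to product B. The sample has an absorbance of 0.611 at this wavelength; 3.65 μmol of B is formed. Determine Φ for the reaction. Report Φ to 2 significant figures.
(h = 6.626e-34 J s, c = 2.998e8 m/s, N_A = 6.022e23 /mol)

Φ = 1.0

Product: 3.65 μmol = 3.65e-6 mol.
Photon energy at 304 nm: hc/λ = (6.626e-34)(2.998e8)/(304e-9) = 6.534e-19 J.
Energy delivered: (988 mW m⁻²)(3.96e-4 m²)(4794 s) = 1.876 J.
Photons incident: 1.876 / 6.534e-19 = 2.871e18, i.e. 2.871e18/6.022e23 = 4.768e-6 mol.
Fraction absorbed: 1 − 10^(−0.611) = 0.7551.
Photons absorbed: 0.7551 × 4.768e-6 = 3.600e-6 mol.
Φ = 3.65e-6 mol / 3.600e-6 mol photons = 1.0.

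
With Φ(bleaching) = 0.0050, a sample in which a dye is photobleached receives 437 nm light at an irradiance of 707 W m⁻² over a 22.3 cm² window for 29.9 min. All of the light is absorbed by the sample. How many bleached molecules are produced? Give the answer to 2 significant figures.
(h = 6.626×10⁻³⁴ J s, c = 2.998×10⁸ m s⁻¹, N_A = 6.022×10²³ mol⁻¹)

3.1×10¹⁹ bleached molecules

Photon energy at 437 nm: hc/λ = (6.626×10⁻³⁴)(2.998×10⁸)/(437×10⁻⁹) = 4.546×10⁻¹⁹ J.
Energy delivered: (707 W m⁻²)(22.3×10⁻⁴ m²)(1794 s) = 2828 J.
Photons incident: 2828 / 4.546×10⁻¹⁹ = 6.221×10²¹, i.e. 6.221×10²¹/6.022×10²³ = 0.01033 mol.
Product: Φ × n_abs = 0.0050 × 0.01033 = 5.165×10⁻⁵ mol.
As a count: 5.165×10⁻⁵ × 6.022×10²³ = 3.1×10¹⁹.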